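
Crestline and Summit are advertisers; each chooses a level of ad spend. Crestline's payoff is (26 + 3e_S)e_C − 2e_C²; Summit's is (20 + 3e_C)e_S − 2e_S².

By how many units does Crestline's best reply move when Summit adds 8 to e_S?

6

Expanding Crestline's payoff: 26e_C + 3e_Se_C − 2e_C².
∂π/∂e_C = 26 + 3e_S − 4e_C = 0, so e_C = 6.5 + 0.75e_S.
The reaction-function slope is 0.75, so an 8-unit rise in e_S moves e_C by 0.75 × 8 = 6. Crestline's best response rises — the actions are strategic complements.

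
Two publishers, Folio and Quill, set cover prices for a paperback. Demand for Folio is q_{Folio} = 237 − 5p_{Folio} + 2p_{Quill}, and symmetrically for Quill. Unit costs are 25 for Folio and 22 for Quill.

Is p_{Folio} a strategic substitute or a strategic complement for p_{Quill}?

strategic complements

Folio's profit: π = (p_{Folio} − 25)(237 − 5p_{Folio} + 2p_{Quill}).
∂π/∂p_{Folio} = 362 − 10p_{Folio} + 2p_{Quill} = 0 ⇒ p_{Folio} = 36.2 + 0.2p_{Quill}.
The best-response slope dp_{Folio}/dp_{Quill} = 0.2 > 0: the reaction function is upward-sloping, so the choices are strategic complements.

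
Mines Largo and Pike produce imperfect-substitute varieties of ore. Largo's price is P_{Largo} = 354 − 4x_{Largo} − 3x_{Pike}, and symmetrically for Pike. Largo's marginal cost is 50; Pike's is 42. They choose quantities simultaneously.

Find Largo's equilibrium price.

158.8

Mine Largo's profit: π = x_{Largo}(354 − 4x_{Largo} − 3x_{Pike}) − 50x_{Largo}.
∂π/∂x_{Largo} = 304 − 8x_{Largo} − 3x_{Pike} = 0 ⇒ x_{Largo} = 38 − 0.375x_{Pike}.
Similarly x_{Pike} = 39 − 0.375x_{Largo}.
Solving the two reaction functions simultaneously: (1 − (−0.375)(−0.375))x_{Largo} = 38 − 0.375·39, so (55/64)x_{Largo} = 23.375 and x_{Largo} = 27.2.
Then x_{Pike} = 39 − 0.375·27.2 = 28.8.
P_{Largo} = 354 − 4·27.2 − 3·28.8 = 158.8.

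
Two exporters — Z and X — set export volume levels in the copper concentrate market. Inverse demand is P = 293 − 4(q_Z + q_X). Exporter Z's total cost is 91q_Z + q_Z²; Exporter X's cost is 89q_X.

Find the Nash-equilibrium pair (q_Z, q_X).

12.5, 19.25

Exporter Z's profit: π = q_Z(293 − 4(q_Z + q_X)) − 91q_Z − q_Z².
∂π/∂q_Z = 202 − 10q_Z − 4q_X = 0, so q_Z = 20.2 − 0.4q_X.
For X: ∂π/∂q_X = 204 − 8q_X − 4q_Z = 0 ⇒ q_X = 25.5 − 0.5q_Z.
Plugging q_X into Z's best response: q_Z = 20.2 − 0.4(25.5 − 0.5q_Z) ⇒ 0.8q_Z = 10, so q_Z = 12.5.
Then q_X = 25.5 − 0.5·12.5 = 19.25.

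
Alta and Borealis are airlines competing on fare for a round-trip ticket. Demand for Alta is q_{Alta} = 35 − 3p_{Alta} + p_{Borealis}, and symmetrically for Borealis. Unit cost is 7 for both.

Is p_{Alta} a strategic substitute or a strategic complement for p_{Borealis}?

Alta's profit: π = (p_{Alta} − 7)(35 − 3p_{Alta} + p_{Borealis}).
∂π/∂p_{Alta} = 56 − 6p_{Alta} + p_{Borealis} = 0 ⇒ p_{Alta} = 28/3 + (1/6)p_{Borealis}.
The best-response slope dp_{Alta}/dp_{Borealis} = 1/6 > 0: the reaction function is upward-sloping, so the choices are strategic complements.

strategic complements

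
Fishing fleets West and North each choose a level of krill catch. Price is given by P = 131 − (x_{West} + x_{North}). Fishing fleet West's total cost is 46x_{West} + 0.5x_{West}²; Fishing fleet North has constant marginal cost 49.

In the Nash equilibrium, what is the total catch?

49.8

Fishing fleet West's profit: π = x_{West}(131 − (x_{West} + x_{North})) − 46x_{West} − 0.5x_{West}².
∂π/∂x_{West} = 85 − 3x_{West} − x_{North} = 0, so x_{West} = 85/3 − (1/3)x_{North}.
For North: ∂π/∂x_{North} = 82 − 2x_{North} − x_{West} = 0 ⇒ x_{North} = 41 − 0.5x_{West}.
Plugging x_{North} into West's best response: x_{West} = 85/3 − (1/3)(41 − 0.5x_{West}) ⇒ (5/6)x_{West} = 44/3, so x_{West} = 17.6.
Then x_{North} = 41 − 0.5·17.6 = 32.2.
Total catch: 17.6 + 32.2 = 49.8.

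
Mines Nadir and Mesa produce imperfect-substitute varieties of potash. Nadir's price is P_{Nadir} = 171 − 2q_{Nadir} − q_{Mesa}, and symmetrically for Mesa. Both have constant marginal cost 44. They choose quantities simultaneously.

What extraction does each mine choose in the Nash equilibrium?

Mine Nadir's profit: π = q_{Nadir}(171 − 2q_{Nadir} − q_{Mesa}) − 44q_{Nadir}.
∂π/∂q_{Nadir} = 127 − 4q_{Nadir} − q_{Mesa} = 0 ⇒ q_{Nadir} = 31.75 − 0.25q_{Mesa}.
Setting q_{Nadir} = q_{Mesa} in the reaction function: q_{Nadir} = 31.75 − 0.25q_{Nadir}, so q_{Nadir} = 31.75 / 1.25 = 25.4.

25.4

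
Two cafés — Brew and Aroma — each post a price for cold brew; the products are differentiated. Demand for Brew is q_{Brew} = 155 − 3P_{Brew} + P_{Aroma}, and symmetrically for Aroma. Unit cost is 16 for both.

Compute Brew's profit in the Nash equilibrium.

Brew's profit: π = (P_{Brew} − 16)(155 − 3P_{Brew} + P_{Aroma}).
∂π/∂P_{Brew} = 203 − 6P_{Brew} + P_{Aroma} = 0 ⇒ P_{Brew} = 203/6 + (1/6)P_{Aroma}.
Setting P_{Brew} = P_{Aroma} in the reaction function: P_{Brew} = 203/6 + (1/6)P_{Brew}, so P_{Brew} = (203/6) / (5/6) = 40.6.
q_{Brew} = 155 − 3·40.6 + 40.6 = 73.8.
Profit = (40.6 − 16)·73.8 = 1815.48.

1815.48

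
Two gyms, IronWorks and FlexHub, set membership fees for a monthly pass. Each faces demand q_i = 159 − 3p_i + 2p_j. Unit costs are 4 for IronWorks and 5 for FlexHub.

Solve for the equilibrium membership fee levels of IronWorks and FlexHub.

IronWorks's profit: π = (p_{IronWorks} − 4)(159 − 3p_{IronWorks} + 2p_{FlexHub}).
∂π/∂p_{IronWorks} = 171 − 6p_{IronWorks} + 2p_{FlexHub} = 0 ⇒ p_{IronWorks} = 28.5 + (1/3)p_{FlexHub}.
Similarly p_{FlexHub} = 29 + (1/3)p_{IronWorks}.
Solving the two reaction functions simultaneously: (1 − (1/3)(1/3))p_{IronWorks} = 28.5 + (1/3)·29, so (8/9)p_{IronWorks} = 229/6 and p_{IronWorks} = 42.9375.
Then p_{FlexHub} = 29 + (1/3)·42.9375 = 43.3125.

42.9375, 43.3125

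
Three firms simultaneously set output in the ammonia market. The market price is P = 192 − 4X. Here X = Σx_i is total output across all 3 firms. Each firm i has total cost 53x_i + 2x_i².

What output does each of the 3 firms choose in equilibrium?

6.95

A representative firm's profit is π_i = x_i(192 − 4X) − 53x_i − 2x_i², with X = x_i + Σ_{j≠i} x_j.
First-order condition: 139 − 12x_i − 4Σ_{j≠i} x_j = 0.
In a symmetric equilibrium every firm chooses the same x, so Σ_{j≠i} x_j = 2x. The condition becomes 139 − 20x = 0, giving x = 139/20 = 6.95.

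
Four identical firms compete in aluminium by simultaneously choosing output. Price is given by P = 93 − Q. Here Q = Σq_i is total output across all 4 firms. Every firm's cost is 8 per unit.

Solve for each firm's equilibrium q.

A representative firm's profit is π_i = q_i(93 − Q) − 8q_i, with Q = q_i + Σ_{j≠i} q_j.
First-order condition: 85 − 2q_i − Σ_{j≠i} q_j = 0.
In a symmetric equilibrium every firm chooses the same q, so Σ_{j≠i} q_j = 3q. The condition becomes 85 − 5q = 0, giving q = 85/5 = 17.

17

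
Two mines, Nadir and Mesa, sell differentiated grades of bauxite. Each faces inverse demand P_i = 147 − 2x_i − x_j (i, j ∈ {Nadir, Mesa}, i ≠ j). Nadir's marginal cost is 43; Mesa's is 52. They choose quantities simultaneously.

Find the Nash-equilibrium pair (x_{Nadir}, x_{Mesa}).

Mine Nadir's profit: π = x_{Nadir}(147 − 2x_{Nadir} − x_{Mesa}) − 43x_{Nadir}.
∂π/∂x_{Nadir} = 104 − 4x_{Nadir} − x_{Mesa} = 0 ⇒ x_{Nadir} = 26 − 0.25x_{Mesa}.
Similarly x_{Mesa} = 23.75 − 0.25x_{Nadir}.
Plugging x_{Mesa} into Nadir's best response: x_{Nadir} = 26 − 0.25(23.75 − 0.25x_{Nadir}) ⇒ 0.9375x_{Nadir} = 20.0625, so x_{Nadir} = 21.4.
Then x_{Mesa} = 23.75 − 0.25·21.4 = 18.4.

21.4, 18.4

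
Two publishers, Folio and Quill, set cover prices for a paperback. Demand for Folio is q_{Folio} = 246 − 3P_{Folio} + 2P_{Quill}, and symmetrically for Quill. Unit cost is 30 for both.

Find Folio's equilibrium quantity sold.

Folio's profit: π = (P_{Folio} − 30)(246 − 3P_{Folio} + 2P_{Quill}).
∂π/∂P_{Folio} = 336 − 6P_{Folio} + 2P_{Quill} = 0 ⇒ P_{Folio} = 56 + (1/3)P_{Quill}.
The game is symmetric, so in equilibrium P_{Quill} = P_{Folio}: the reaction function gives (2/3)P_{Folio} = 56, hence P_{Folio} = 84.
q_{Folio} = 246 − 3·84 + 2·84 = 162.

162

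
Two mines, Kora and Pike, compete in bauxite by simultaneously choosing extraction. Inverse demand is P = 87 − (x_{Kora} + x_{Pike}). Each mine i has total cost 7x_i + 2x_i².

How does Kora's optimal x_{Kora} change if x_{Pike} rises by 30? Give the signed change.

-5

Mine Kora's profit: π = x_{Kora}(87 − (x_{Kora} + x_{Pike})) − 7x_{Kora} − 2x_{Kora}².
∂π/∂x_{Kora} = 80 − 6x_{Kora} − x_{Pike} = 0, so x_{Kora} = 40/3 − (1/6)x_{Pike}.
The reaction-function slope is −1/6, so a 30-unit rise in x_{Pike} moves x_{Kora} by −1/6 × 30 = −5. Kora's best response falls — the actions are strategic substitutes.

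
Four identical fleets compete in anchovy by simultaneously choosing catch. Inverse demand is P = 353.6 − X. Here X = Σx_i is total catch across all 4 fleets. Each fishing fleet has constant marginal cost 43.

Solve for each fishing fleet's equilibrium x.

A representative fishing fleet's profit is π_i = x_i(353.6 − X) − 43x_i, with X = x_i + Σ_{j≠i} x_j.
First-order condition: 310.6 − 2x_i − Σ_{j≠i} x_j = 0.
In a symmetric equilibrium every fishing fleet chooses the same x, so Σ_{j≠i} x_j = 3x. The condition becomes 310.6 − 5x = 0, giving x = 310.6/5 = 62.12.

62.12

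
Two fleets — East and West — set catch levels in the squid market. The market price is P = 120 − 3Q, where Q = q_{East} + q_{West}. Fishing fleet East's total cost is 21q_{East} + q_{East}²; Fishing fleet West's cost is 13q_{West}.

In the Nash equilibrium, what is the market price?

Fishing fleet East's profit: π = q_{East}(120 − 3(q_{East} + q_{West})) − 21q_{East} − q_{East}².
∂π/∂q_{East} = 99 − 8q_{East} − 3q_{West} = 0, so q_{East} = 12.375 − 0.375q_{West}.
For West: ∂π/∂q_{West} = 107 − 6q_{West} − 3q_{East} = 0 ⇒ q_{West} = 107/6 − 0.5q_{East}.
Plugging q_{West} into East's best response: q_{East} = 12.375 − 0.375(107/6 − 0.5q_{East}) ⇒ 0.8125q_{East} = 5.6875, so q_{East} = 7.
Then q_{West} = 107/6 − 0.5·7 = 43/3.
Equilibrium price: P = 120 − 3·(64/3) = 56.

56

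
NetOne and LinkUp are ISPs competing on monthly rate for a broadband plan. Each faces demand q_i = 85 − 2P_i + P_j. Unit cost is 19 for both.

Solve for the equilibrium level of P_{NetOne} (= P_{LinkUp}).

41

NetOne's profit: π = (P_{NetOne} − 19)(85 − 2P_{NetOne} + P_{LinkUp}).
∂π/∂P_{NetOne} = 123 − 4P_{NetOne} + P_{LinkUp} = 0 ⇒ P_{NetOne} = 30.75 + 0.25P_{LinkUp}.
The game is symmetric, so in equilibrium P_{LinkUp} = P_{NetOne}: the reaction function gives 0.75P_{NetOne} = 30.75, hence P_{NetOne} = 41.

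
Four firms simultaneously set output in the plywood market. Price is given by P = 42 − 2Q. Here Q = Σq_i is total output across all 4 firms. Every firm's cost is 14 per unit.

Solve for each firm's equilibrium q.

2.8

A representative firm's profit is π_i = q_i(42 − 2Q) − 14q_i, with Q = q_i + Σ_{j≠i} q_j.
First-order condition: 28 − 4q_i − 2Σ_{j≠i} q_j = 0.
In a symmetric equilibrium every firm chooses the same q, so Σ_{j≠i} q_j = 3q. The condition becomes 28 − 10q = 0, giving q = 28/10 = 2.8.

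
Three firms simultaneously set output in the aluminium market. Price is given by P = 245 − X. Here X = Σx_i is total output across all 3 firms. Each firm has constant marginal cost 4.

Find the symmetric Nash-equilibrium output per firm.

A representative firm's profit is π_i = x_i(245 − X) − 4x_i, with X = x_i + Σ_{j≠i} x_j.
First-order condition: 241 − 2x_i − Σ_{j≠i} x_j = 0.
Imposing symmetry (x_j = x for all j) turns Σ_{j≠i} x_j into 2x, so 241 = 4x and x = 60.25.

60.25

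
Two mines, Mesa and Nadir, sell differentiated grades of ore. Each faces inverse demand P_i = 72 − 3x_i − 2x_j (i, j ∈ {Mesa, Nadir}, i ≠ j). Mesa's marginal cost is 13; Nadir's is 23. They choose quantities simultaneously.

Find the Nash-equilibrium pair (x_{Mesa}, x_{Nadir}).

8, 5.5

Mine Mesa's profit: π = x_{Mesa}(72 − 3x_{Mesa} − 2x_{Nadir}) − 13x_{Mesa}.
∂π/∂x_{Mesa} = 59 − 6x_{Mesa} − 2x_{Nadir} = 0 ⇒ x_{Mesa} = 59/6 − (1/3)x_{Nadir}.
Similarly x_{Nadir} = 49/6 − (1/3)x_{Mesa}.
Solving the two reaction functions simultaneously: (1 − (−1/3)(−1/3))x_{Mesa} = 59/6 − (1/3)·(49/6), so (8/9)x_{Mesa} = 64/9 and x_{Mesa} = 8.
Then x_{Nadir} = 49/6 − (1/3)·8 = 5.5.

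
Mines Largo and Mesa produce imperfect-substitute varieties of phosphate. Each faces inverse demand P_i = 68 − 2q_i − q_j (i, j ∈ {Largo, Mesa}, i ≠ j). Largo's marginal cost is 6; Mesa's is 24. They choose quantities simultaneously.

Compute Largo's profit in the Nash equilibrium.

369.92

Mine Largo's profit: π = q_{Largo}(68 − 2q_{Largo} − q_{Mesa}) − 6q_{Largo}.
∂π/∂q_{Largo} = 62 − 4q_{Largo} − q_{Mesa} = 0 ⇒ q_{Largo} = 15.5 − 0.25q_{Mesa}.
Similarly q_{Mesa} = 11 − 0.25q_{Largo}.
Plugging q_{Mesa} into Largo's best response: q_{Largo} = 15.5 − 0.25(11 − 0.25q_{Largo}) ⇒ 0.9375q_{Largo} = 12.75, so q_{Largo} = 13.6.
Then q_{Mesa} = 11 − 0.25·13.6 = 7.6.
P_{Largo} = 68 − 2·13.6 − 7.6 = 33.2.
Profit = (33.2 − 6)·13.6 = 369.92.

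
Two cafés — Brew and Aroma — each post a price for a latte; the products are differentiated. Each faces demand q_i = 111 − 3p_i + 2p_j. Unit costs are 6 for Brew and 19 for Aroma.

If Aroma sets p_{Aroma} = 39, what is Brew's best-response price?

34.5

Brew's profit: π = (p_{Brew} − 6)(111 − 3p_{Brew} + 2p_{Aroma}).
∂π/∂p_{Brew} = 129 − 6p_{Brew} + 2p_{Aroma} = 0 ⇒ p_{Brew} = 21.5 + (1/3)p_{Aroma}.
At p_{Aroma} = 39: p_{Brew} = 21.5 + (1/3)·39 = 34.5.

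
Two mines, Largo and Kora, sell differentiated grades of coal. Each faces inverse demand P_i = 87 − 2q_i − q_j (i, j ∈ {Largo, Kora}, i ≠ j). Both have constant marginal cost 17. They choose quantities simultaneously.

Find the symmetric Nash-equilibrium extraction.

Mine Largo's profit: π = q_{Largo}(87 − 2q_{Largo} − q_{Kora}) − 17q_{Largo}.
∂π/∂q_{Largo} = 70 − 4q_{Largo} − q_{Kora} = 0 ⇒ q_{Largo} = 17.5 − 0.25q_{Kora}.
Setting q_{Largo} = q_{Kora} in the reaction function: q_{Largo} = 17.5 − 0.25q_{Largo}, so q_{Largo} = 17.5 / 1.25 = 14.

14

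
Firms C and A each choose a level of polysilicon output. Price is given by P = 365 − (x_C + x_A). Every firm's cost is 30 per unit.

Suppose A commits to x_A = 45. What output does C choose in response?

145

Firm C's profit: π = x_C(365 − (x_C + x_A)) − 30x_C.
∂π/∂x_C = 335 − 2x_C − x_A = 0, so x_C = 167.5 − 0.5x_A.
At x_A = 45: x_C = 167.5 − 0.5·45 = 145.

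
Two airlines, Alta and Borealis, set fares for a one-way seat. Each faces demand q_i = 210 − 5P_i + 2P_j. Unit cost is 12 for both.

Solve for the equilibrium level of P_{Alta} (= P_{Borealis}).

33.75

Alta's profit: π = (P_{Alta} − 12)(210 − 5P_{Alta} + 2P_{Borealis}).
∂π/∂P_{Alta} = 270 − 10P_{Alta} + 2P_{Borealis} = 0 ⇒ P_{Alta} = 27 + 0.2P_{Borealis}.
By symmetry P_{Borealis} = P_{Alta}; substituting into the reaction function, 0.8P_{Alta} = 27 and P_{Alta} = 33.75.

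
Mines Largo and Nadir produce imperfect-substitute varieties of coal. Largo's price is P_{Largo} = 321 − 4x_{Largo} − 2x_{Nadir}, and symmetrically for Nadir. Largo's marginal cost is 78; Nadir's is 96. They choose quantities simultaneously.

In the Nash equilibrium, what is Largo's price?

Mine Largo's profit: π = x_{Largo}(321 − 4x_{Largo} − 2x_{Nadir}) − 78x_{Largo}.
∂π/∂x_{Largo} = 243 − 8x_{Largo} − 2x_{Nadir} = 0 ⇒ x_{Largo} = 30.375 − 0.25x_{Nadir}.
Similarly x_{Nadir} = 28.125 − 0.25x_{Largo}.
Plugging x_{Nadir} into Largo's best response: x_{Largo} = 30.375 − 0.25(28.125 − 0.25x_{Largo}) ⇒ 0.9375x_{Largo} = 747/32, so x_{Largo} = 24.9.
Then x_{Nadir} = 28.125 − 0.25·24.9 = 21.9.
P_{Largo} = 321 − 4·24.9 − 2·21.9 = 177.6.

177.6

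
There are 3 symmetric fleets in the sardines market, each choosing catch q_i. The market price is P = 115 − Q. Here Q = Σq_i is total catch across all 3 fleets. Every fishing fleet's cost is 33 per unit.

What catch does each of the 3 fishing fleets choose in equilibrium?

A representative fishing fleet's profit is π_i = q_i(115 − Q) − 33q_i, with Q = q_i + Σ_{j≠i} q_j.
First-order condition: 82 − 2q_i − Σ_{j≠i} q_j = 0.
Imposing symmetry (q_j = q for all j) turns Σ_{j≠i} q_j into 2q, so 82 = 4q and q = 20.5.

20.5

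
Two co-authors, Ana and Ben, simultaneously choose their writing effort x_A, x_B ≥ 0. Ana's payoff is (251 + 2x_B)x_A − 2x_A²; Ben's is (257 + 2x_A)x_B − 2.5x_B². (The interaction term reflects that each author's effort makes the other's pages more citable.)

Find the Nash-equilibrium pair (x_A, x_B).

Expanding Ana's payoff: 251x_A + 2x_Bx_A − 2x_A².
∂π/∂x_A = 251 + 2x_B − 4x_A = 0, so x_A = 62.75 + 0.5x_B.
Likewise for Ben: x_B = 51.4 + 0.4x_A.
Solving the two reaction functions simultaneously: (1 − (0.5)(0.4))x_A = 62.75 + 0.5·51.4, so 0.8x_A = 88.45 and x_A = 110.5625.
Then x_B = 51.4 + 0.4·110.5625 = 95.625.

110.5625, 95.625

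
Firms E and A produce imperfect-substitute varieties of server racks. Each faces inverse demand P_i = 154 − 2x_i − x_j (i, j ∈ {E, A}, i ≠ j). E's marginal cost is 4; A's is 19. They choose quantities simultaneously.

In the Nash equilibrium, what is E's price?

Firm E's profit: π = x_E(154 − 2x_E − x_A) − 4x_E.
∂π/∂x_E = 150 − 4x_E − x_A = 0 ⇒ x_E = 37.5 − 0.25x_A.
Similarly x_A = 33.75 − 0.25x_E.
Plugging x_A into E's best response: x_E = 37.5 − 0.25(33.75 − 0.25x_E) ⇒ 0.9375x_E = 29.0625, so x_E = 31.
Then x_A = 33.75 − 0.25·31 = 26.
P_E = 154 − 2·31 − 26 = 66.

66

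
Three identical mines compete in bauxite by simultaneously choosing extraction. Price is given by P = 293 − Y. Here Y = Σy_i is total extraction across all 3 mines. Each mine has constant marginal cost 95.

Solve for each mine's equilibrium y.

A representative mine's profit is π_i = y_i(293 − Y) − 95y_i, with Y = y_i + Σ_{j≠i} y_j.
First-order condition: 198 − 2y_i − Σ_{j≠i} y_j = 0.
With identical mines, set every y_j = y: then 198 − 2y − 2y = 0, i.e. y = 198/4 = 49.5.

49.5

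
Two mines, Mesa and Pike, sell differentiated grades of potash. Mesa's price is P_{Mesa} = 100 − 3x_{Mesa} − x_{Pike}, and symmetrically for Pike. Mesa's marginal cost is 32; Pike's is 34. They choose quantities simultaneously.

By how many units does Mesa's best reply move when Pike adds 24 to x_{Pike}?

-4

Mine Mesa's profit: π = x_{Mesa}(100 − 3x_{Mesa} − x_{Pike}) − 32x_{Mesa}.
∂π/∂x_{Mesa} = 68 − 6x_{Mesa} − x_{Pike} = 0 ⇒ x_{Mesa} = 34/3 − (1/6)x_{Pike}.
The reaction-function slope is −1/6, so a 24-unit rise in x_{Pike} moves x_{Mesa} by −1/6 × 24 = −4. Mesa's best response falls — the actions are strategic substitutes.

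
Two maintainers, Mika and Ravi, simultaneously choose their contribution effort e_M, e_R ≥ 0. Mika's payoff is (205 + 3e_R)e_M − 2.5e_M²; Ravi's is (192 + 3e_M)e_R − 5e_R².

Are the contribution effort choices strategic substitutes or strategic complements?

Expanding Mika's payoff: 205e_M + 3e_Re_M − 2.5e_M².
∂π/∂e_M = 205 + 3e_R − 5e_M = 0, so e_M = 41 + 0.6e_R.
The best-response slope de_M/de_R = 0.6 > 0: the reaction function is upward-sloping, so the choices are strategic complements.

strategic complements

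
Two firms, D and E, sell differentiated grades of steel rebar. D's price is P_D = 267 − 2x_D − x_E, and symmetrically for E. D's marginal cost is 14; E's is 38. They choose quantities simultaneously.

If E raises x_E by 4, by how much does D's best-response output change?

Firm D's profit: π = x_D(267 − 2x_D − x_E) − 14x_D.
∂π/∂x_D = 253 − 4x_D − x_E = 0 ⇒ x_D = 63.25 − 0.25x_E.
The reaction-function slope is −0.25, so a 4-unit rise in x_E moves x_D by −0.25 × 4 = −1. D's best response falls — the actions are strategic substitutes.

-1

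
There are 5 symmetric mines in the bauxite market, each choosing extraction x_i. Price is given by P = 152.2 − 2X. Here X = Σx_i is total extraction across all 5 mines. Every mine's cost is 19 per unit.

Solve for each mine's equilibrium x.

11.1

A representative mine's profit is π_i = x_i(152.2 − 2X) − 19x_i, with X = x_i + Σ_{j≠i} x_j.
First-order condition: 133.2 − 4x_i − 2Σ_{j≠i} x_j = 0.
With identical mines, set every x_j = x: then 133.2 − 4x − 8x = 0, i.e. x = 133.2/12 = 11.1.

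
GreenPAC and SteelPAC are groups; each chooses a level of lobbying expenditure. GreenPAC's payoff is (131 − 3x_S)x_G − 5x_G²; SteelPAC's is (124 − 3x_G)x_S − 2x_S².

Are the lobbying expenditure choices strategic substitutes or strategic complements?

strategic substitutes

Expanding GreenPAC's payoff: 131x_G − 3x_Sx_G − 5x_G².
∂π/∂x_G = 131 − 3x_S − 10x_G = 0, so x_G = 13.1 − 0.3x_S.
The best-response slope dx_G/dx_S = −0.3 < 0: the reaction function is downward-sloping, so the choices are strategic substitutes.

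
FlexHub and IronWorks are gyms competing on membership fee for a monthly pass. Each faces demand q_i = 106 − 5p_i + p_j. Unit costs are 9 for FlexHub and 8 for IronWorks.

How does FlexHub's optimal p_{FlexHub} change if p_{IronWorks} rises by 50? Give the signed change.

FlexHub's profit: π = (p_{FlexHub} − 9)(106 − 5p_{FlexHub} + p_{IronWorks}).
∂π/∂p_{FlexHub} = 151 − 10p_{FlexHub} + p_{IronWorks} = 0 ⇒ p_{FlexHub} = 15.1 + 0.1p_{IronWorks}.
The reaction-function slope is 0.1, so a 50-unit rise in p_{IronWorks} moves p_{FlexHub} by 0.1 × 50 = 5. FlexHub's best response rises — the actions are strategic complements.

5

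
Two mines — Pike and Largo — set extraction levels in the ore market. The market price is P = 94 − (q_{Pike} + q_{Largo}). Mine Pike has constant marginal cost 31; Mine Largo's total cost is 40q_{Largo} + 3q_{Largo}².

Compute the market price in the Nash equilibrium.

Mine Pike's profit: π = q_{Pike}(94 − (q_{Pike} + q_{Largo})) − 31q_{Pike}.
∂π/∂q_{Pike} = 63 − 2q_{Pike} − q_{Largo} = 0, so q_{Pike} = 31.5 − 0.5q_{Largo}.
For Largo: ∂π/∂q_{Largo} = 54 − 8q_{Largo} − q_{Pike} = 0 ⇒ q_{Largo} = 6.75 − 0.125q_{Pike}.
Substituting the second reaction function into the first: q_{Pike} = 31.5 − 0.5(6.75 − 0.125q_{Pike}), which gives 0.9375q_{Pike} = 28.125 ⇒ q_{Pike} = 30.
Then q_{Largo} = 6.75 − 0.125·30 = 3.
Equilibrium price: P = 94 − 33 = 61.

61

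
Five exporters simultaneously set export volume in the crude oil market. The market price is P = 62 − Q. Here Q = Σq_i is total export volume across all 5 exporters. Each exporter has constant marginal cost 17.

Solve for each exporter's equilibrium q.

7.5

A representative exporter's profit is π_i = q_i(62 − Q) − 17q_i, with Q = q_i + Σ_{j≠i} q_j.
First-order condition: 45 − 2q_i − Σ_{j≠i} q_j = 0.
With identical exporters, set every q_j = q: then 45 − 2q − 4q = 0, i.e. q = 45/6 = 7.5.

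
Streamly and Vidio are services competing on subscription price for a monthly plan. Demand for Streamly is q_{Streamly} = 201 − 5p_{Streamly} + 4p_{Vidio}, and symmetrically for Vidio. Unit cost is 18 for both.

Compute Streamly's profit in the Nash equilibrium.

4651.25

Streamly's profit: π = (p_{Streamly} − 18)(201 − 5p_{Streamly} + 4p_{Vidio}).
∂π/∂p_{Streamly} = 291 − 10p_{Streamly} + 4p_{Vidio} = 0 ⇒ p_{Streamly} = 29.1 + 0.4p_{Vidio}.
By symmetry p_{Vidio} = p_{Streamly}; substituting into the reaction function, 0.6p_{Streamly} = 29.1 and p_{Streamly} = 48.5.
q_{Streamly} = 201 − 5·48.5 + 4·48.5 = 152.5.
Profit = (48.5 − 18)·152.5 = 4651.25.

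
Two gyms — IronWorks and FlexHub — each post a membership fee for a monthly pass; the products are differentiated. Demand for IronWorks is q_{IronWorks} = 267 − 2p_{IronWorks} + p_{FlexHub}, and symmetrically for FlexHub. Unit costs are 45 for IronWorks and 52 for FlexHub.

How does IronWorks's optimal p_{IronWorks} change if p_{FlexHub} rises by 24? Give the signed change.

IronWorks's profit: π = (p_{IronWorks} − 45)(267 − 2p_{IronWorks} + p_{FlexHub}).
∂π/∂p_{IronWorks} = 357 − 4p_{IronWorks} + p_{FlexHub} = 0 ⇒ p_{IronWorks} = 89.25 + 0.25p_{FlexHub}.
The reaction-function slope is 0.25, so a 24-unit rise in p_{FlexHub} moves p_{IronWorks} by 0.25 × 24 = 6. IronWorks's best response rises — the actions are strategic complements.

6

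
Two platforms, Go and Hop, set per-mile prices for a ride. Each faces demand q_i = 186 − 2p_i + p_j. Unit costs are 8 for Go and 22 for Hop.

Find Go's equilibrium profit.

7490.88

Go's profit: π = (p_{Go} − 8)(186 − 2p_{Go} + p_{Hop}).
∂π/∂p_{Go} = 202 − 4p_{Go} + p_{Hop} = 0 ⇒ p_{Go} = 50.5 + 0.25p_{Hop}.
Similarly p_{Hop} = 57.5 + 0.25p_{Go}.
Substituting the second reaction function into the first: p_{Go} = 50.5 + 0.25(57.5 + 0.25p_{Go}), which gives 0.9375p_{Go} = 64.875 ⇒ p_{Go} = 69.2.
Then p_{Hop} = 57.5 + 0.25·69.2 = 74.8.
q_{Go} = 186 − 2·69.2 + 74.8 = 122.4.
Profit = (69.2 − 8)·122.4 = 7490.88.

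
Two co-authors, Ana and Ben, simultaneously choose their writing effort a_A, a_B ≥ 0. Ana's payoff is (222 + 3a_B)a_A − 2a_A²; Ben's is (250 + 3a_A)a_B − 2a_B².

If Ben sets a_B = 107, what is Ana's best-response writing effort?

135.75

Expanding Ana's payoff: 222a_A + 3a_Ba_A − 2a_A².
∂π/∂a_A = 222 + 3a_B − 4a_A = 0, so a_A = 55.5 + 0.75a_B.
At a_B = 107: a_A = 55.5 + 0.75·107 = 135.75.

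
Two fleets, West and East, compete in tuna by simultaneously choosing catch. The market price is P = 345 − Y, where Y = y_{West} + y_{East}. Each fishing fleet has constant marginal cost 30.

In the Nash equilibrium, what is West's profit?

11025

Fishing fleet West's profit: π = y_{West}(345 − (y_{West} + y_{East})) − 30y_{West}.
∂π/∂y_{West} = 315 − 2y_{West} − y_{East} = 0, so y_{West} = 157.5 − 0.5y_{East}.
By symmetry y_{East} = y_{West}; substituting into the reaction function, 1.5y_{West} = 157.5 and y_{West} = 105.
Price P = 345 − 210 = 135.
West's profit: (135 − 30)·105 = 11025.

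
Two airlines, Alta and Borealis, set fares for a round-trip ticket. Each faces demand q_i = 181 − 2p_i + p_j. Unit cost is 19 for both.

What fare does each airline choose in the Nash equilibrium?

73

Alta's profit: π = (p_{Alta} − 19)(181 − 2p_{Alta} + p_{Borealis}).
∂π/∂p_{Alta} = 219 − 4p_{Alta} + p_{Borealis} = 0 ⇒ p_{Alta} = 54.75 + 0.25p_{Borealis}.
The game is symmetric, so in equilibrium p_{Borealis} = p_{Alta}: the reaction function gives 0.75p_{Alta} = 54.75, hence p_{Alta} = 73.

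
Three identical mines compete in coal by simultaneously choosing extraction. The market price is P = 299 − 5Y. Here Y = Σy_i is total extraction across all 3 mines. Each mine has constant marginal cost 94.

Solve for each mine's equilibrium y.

10.25

A representative mine's profit is π_i = y_i(299 − 5Y) − 94y_i, with Y = y_i + Σ_{j≠i} y_j.
First-order condition: 205 − 10y_i − 5Σ_{j≠i} y_j = 0.
With identical mines, set every y_j = y: then 205 − 10y − 10y = 0, i.e. y = 205/20 = 10.25.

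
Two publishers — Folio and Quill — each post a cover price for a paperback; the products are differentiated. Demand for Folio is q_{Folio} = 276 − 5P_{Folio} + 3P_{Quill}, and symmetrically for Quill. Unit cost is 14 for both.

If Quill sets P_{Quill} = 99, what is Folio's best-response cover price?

Folio's profit: π = (P_{Folio} − 14)(276 − 5P_{Folio} + 3P_{Quill}).
∂π/∂P_{Folio} = 346 − 10P_{Folio} + 3P_{Quill} = 0 ⇒ P_{Folio} = 34.6 + 0.3P_{Quill}.
At P_{Quill} = 99: P_{Folio} = 34.6 + 0.3·99 = 64.3.

64.3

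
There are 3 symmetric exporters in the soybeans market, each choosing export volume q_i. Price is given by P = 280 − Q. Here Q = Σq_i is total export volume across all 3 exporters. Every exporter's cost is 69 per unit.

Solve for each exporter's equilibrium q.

A representative exporter's profit is π_i = q_i(280 − Q) − 69q_i, with Q = q_i + Σ_{j≠i} q_j.
First-order condition: 211 − 2q_i − Σ_{j≠i} q_j = 0.
With identical exporters, set every q_j = q: then 211 − 2q − 2q = 0, i.e. q = 211/4 = 52.75.

52.75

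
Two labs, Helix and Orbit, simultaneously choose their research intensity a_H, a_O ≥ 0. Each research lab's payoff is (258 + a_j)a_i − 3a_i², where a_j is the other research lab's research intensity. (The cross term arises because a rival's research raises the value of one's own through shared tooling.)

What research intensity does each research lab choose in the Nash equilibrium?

51.6

Helix's payoff is (258 + a_O)a_H − 3a_H².
∂π/∂a_H = 258 + a_O − 6a_H = 0, so a_H = 43 + (1/6)a_O.
By symmetry a_O = a_H; substituting into the reaction function, (5/6)a_H = 43 and a_H = 51.6.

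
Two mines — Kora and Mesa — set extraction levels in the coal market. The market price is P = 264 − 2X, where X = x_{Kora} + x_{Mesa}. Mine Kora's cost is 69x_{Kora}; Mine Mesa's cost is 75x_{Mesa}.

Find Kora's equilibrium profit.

2244.5

Mine Kora's profit: π = x_{Kora}(264 − 2(x_{Kora} + x_{Mesa})) − 69x_{Kora}.
∂π/∂x_{Kora} = 195 − 4x_{Kora} − 2x_{Mesa} = 0, so x_{Kora} = 48.75 − 0.5x_{Mesa}.
By the same steps for Mesa: x_{Mesa} = 47.25 − 0.5x_{Kora}.
Solving the two reaction functions simultaneously: (1 − (−0.5)(−0.5))x_{Kora} = 48.75 − 0.5·47.25, so 0.75x_{Kora} = 25.125 and x_{Kora} = 33.5.
Then x_{Mesa} = 47.25 − 0.5·33.5 = 30.5.
Price P = 264 − 2·64 = 136.
Kora's profit: (136 − 69)·33.5 = 2244.5.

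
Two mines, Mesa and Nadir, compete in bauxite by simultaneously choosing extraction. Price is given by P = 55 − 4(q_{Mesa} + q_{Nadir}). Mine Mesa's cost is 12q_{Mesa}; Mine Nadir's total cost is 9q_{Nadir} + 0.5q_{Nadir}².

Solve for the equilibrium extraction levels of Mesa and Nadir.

3.625, 3.5

Mine Mesa's profit: π = q_{Mesa}(55 − 4(q_{Mesa} + q_{Nadir})) − 12q_{Mesa}.
∂π/∂q_{Mesa} = 43 − 8q_{Mesa} − 4q_{Nadir} = 0, so q_{Mesa} = 5.375 − 0.5q_{Nadir}.
For Nadir: ∂π/∂q_{Nadir} = 46 − 9q_{Nadir} − 4q_{Mesa} = 0 ⇒ q_{Nadir} = 46/9 − (4/9)q_{Mesa}.
Solving the two reaction functions simultaneously: (1 − (−0.5)(−4/9))q_{Mesa} = 5.375 − 0.5·(46/9), so (7/9)q_{Mesa} = 203/72 and q_{Mesa} = 3.625.
Then q_{Nadir} = 46/9 − (4/9)·3.625 = 3.5.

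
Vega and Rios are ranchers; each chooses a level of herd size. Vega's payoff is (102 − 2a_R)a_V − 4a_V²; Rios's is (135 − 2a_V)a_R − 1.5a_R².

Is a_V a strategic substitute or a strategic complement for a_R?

Expanding Vega's payoff: 102a_V − 2a_Ra_V − 4a_V².
∂π/∂a_V = 102 − 2a_R − 8a_V = 0, so a_V = 12.75 − 0.25a_R.
The best-response slope da_V/da_R = −0.25 < 0: the reaction function is downward-sloping, so the choices are strategic substitutes.

strategic substitutes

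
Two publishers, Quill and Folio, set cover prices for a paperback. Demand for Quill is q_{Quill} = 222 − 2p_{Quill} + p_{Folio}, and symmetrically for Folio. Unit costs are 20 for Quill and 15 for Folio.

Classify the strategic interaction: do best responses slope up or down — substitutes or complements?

Quill's profit: π = (p_{Quill} − 20)(222 − 2p_{Quill} + p_{Folio}).
∂π/∂p_{Quill} = 262 − 4p_{Quill} + p_{Folio} = 0 ⇒ p_{Quill} = 65.5 + 0.25p_{Folio}.
The best-response slope dp_{Quill}/dp_{Folio} = 0.25 > 0: the reaction function is upward-sloping, so the choices are strategic complements.

strategic complements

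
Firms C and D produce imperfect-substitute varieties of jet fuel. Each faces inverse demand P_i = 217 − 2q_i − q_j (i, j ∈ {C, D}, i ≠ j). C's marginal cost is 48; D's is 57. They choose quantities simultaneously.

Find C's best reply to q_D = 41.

32

Firm C's profit: π = q_C(217 − 2q_C − q_D) − 48q_C.
∂π/∂q_C = 169 − 4q_C − q_D = 0 ⇒ q_C = 42.25 − 0.25q_D.
At q_D = 41: q_C = 42.25 − 0.25·41 = 32.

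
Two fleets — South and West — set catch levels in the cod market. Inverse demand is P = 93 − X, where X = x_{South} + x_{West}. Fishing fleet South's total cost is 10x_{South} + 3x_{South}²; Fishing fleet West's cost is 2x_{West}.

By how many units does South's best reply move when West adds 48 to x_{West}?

-6

Fishing fleet South's profit: π = x_{South}(93 − (x_{South} + x_{West})) − 10x_{South} − 3x_{South}².
∂π/∂x_{South} = 83 − 8x_{South} − x_{West} = 0, so x_{South} = 10.375 − 0.125x_{West}.
The reaction-function slope is −0.125, so a 48-unit rise in x_{West} moves x_{South} by −0.125 × 48 = −6. South's best response falls — the actions are strategic substitutes.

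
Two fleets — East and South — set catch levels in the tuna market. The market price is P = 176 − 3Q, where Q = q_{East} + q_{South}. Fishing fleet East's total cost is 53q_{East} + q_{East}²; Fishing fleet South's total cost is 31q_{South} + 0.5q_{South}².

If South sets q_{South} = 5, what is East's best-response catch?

Fishing fleet East's profit: π = q_{East}(176 − 3(q_{East} + q_{South})) − 53q_{East} − q_{East}².
∂π/∂q_{East} = 123 − 8q_{East} − 3q_{South} = 0, so q_{East} = 15.375 − 0.375q_{South}.
At q_{South} = 5: q_{East} = 15.375 − 0.375·5 = 13.5.

13.5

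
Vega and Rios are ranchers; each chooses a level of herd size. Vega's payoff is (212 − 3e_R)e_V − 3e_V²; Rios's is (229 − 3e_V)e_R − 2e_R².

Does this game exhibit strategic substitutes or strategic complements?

strategic substitutes

Expanding Vega's payoff: 212e_V − 3e_Re_V − 3e_V².
∂π/∂e_V = 212 − 3e_R − 6e_V = 0, so e_V = 106/3 − 0.5e_R.
The best-response slope de_V/de_R = −0.5 < 0: the reaction function is downward-sloping, so the choices are strategic substitutes.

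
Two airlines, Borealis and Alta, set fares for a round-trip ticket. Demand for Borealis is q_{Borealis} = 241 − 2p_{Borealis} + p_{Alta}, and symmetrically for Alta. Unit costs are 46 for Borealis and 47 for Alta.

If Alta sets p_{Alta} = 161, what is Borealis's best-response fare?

123.5

Borealis's profit: π = (p_{Borealis} − 46)(241 − 2p_{Borealis} + p_{Alta}).
∂π/∂p_{Borealis} = 333 − 4p_{Borealis} + p_{Alta} = 0 ⇒ p_{Borealis} = 83.25 + 0.25p_{Alta}.
At p_{Alta} = 161: p_{Borealis} = 83.25 + 0.25·161 = 123.5.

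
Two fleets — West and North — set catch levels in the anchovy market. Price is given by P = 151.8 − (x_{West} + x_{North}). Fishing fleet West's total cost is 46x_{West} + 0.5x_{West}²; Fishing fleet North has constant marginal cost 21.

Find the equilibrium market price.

Fishing fleet West's profit: π = x_{West}(151.8 − (x_{West} + x_{North})) − 46x_{West} − 0.5x_{West}².
∂π/∂x_{West} = 105.8 − 3x_{West} − x_{North} = 0, so x_{West} = 529/15 − (1/3)x_{North}.
For North: ∂π/∂x_{North} = 130.8 − 2x_{North} − x_{West} = 0 ⇒ x_{North} = 65.4 − 0.5x_{West}.
Plugging x_{North} into West's best response: x_{West} = 529/15 − (1/3)(65.4 − 0.5x_{West}) ⇒ (5/6)x_{West} = 202/15, so x_{West} = 16.16.
Then x_{North} = 65.4 − 0.5·16.16 = 57.32.
Equilibrium price: P = 151.8 − 73.48 = 78.32.

78.32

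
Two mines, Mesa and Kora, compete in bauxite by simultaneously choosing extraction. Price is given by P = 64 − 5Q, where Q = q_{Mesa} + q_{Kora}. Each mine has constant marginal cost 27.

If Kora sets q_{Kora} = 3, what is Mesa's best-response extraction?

2.2

Mine Mesa's profit: π = q_{Mesa}(64 − 5(q_{Mesa} + q_{Kora})) − 27q_{Mesa}.
∂π/∂q_{Mesa} = 37 − 10q_{Mesa} − 5q_{Kora} = 0, so q_{Mesa} = 3.7 − 0.5q_{Kora}.
At q_{Kora} = 3: q_{Mesa} = 3.7 − 0.5·3 = 2.2.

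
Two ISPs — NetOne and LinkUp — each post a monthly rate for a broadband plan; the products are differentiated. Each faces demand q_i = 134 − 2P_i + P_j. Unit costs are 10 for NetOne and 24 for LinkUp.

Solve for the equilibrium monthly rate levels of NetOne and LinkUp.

NetOne's profit: π = (P_{NetOne} − 10)(134 − 2P_{NetOne} + P_{LinkUp}).
∂π/∂P_{NetOne} = 154 − 4P_{NetOne} + P_{LinkUp} = 0 ⇒ P_{NetOne} = 38.5 + 0.25P_{LinkUp}.
Similarly P_{LinkUp} = 45.5 + 0.25P_{NetOne}.
Solving the two reaction functions simultaneously: (1 − (0.25)(0.25))P_{NetOne} = 38.5 + 0.25·45.5, so 0.9375P_{NetOne} = 49.875 and P_{NetOne} = 53.2.
Then P_{LinkUp} = 45.5 + 0.25·53.2 = 58.8.

53.2, 58.8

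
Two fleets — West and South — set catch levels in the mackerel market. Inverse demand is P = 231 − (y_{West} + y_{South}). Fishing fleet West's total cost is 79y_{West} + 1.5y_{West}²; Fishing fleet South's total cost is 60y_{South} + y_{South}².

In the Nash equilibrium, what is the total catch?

Fishing fleet West's profit: π = y_{West}(231 − (y_{West} + y_{South})) − 79y_{West} − 1.5y_{West}².
∂π/∂y_{West} = 152 − 5y_{West} − y_{South} = 0, so y_{West} = 30.4 − 0.2y_{South}.
For South: ∂π/∂y_{South} = 171 − 4y_{South} − y_{West} = 0 ⇒ y_{South} = 42.75 − 0.25y_{West}.
Plugging y_{South} into West's best response: y_{West} = 30.4 − 0.2(42.75 − 0.25y_{West}) ⇒ 0.95y_{West} = 21.85, so y_{West} = 23.
Then y_{South} = 42.75 − 0.25·23 = 37.
Total catch: 23 + 37 = 60.

60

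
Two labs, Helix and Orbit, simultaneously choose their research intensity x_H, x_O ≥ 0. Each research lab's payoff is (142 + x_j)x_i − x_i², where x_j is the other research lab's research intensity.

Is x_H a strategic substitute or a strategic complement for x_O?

Helix's payoff is (142 + x_O)x_H − x_H².
∂π/∂x_H = 142 + x_O − 2x_H = 0, so x_H = 71 + 0.5x_O.
The best-response slope dx_H/dx_O = 0.5 > 0: the reaction function is upward-sloping, so the choices are strategic complements.

strategic complements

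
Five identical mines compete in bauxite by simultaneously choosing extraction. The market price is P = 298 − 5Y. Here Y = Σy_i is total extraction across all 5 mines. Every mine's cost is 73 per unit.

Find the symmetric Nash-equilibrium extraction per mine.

7.5

A representative mine's profit is π_i = y_i(298 − 5Y) − 73y_i, with Y = y_i + Σ_{j≠i} y_j.
First-order condition: 225 − 10y_i − 5Σ_{j≠i} y_j = 0.
With identical mines, set every y_j = y: then 225 − 10y − 20y = 0, i.e. y = 225/30 = 7.5.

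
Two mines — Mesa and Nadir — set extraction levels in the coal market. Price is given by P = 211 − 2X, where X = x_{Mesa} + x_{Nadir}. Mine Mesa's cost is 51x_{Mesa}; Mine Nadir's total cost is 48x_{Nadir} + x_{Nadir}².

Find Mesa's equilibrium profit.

Mine Mesa's profit: π = x_{Mesa}(211 − 2(x_{Mesa} + x_{Nadir})) − 51x_{Mesa}.
∂π/∂x_{Mesa} = 160 − 4x_{Mesa} − 2x_{Nadir} = 0, so x_{Mesa} = 40 − 0.5x_{Nadir}.
For Nadir: ∂π/∂x_{Nadir} = 163 − 6x_{Nadir} − 2x_{Mesa} = 0 ⇒ x_{Nadir} = 163/6 − (1/3)x_{Mesa}.
Plugging x_{Nadir} into Mesa's best response: x_{Mesa} = 40 − 0.5(163/6 − (1/3)x_{Mesa}) ⇒ (5/6)x_{Mesa} = 317/12, so x_{Mesa} = 31.7.
Then x_{Nadir} = 163/6 − (1/3)·31.7 = 16.6.
Price P = 211 − 2·48.3 = 114.4.
Mesa's profit: (114.4 − 51)·31.7 = 2009.78.

2009.78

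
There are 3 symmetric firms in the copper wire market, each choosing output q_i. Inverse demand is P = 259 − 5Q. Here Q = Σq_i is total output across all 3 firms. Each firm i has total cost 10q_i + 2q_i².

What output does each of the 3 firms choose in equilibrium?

A representative firm's profit is π_i = q_i(259 − 5Q) − 10q_i − 2q_i², with Q = q_i + Σ_{j≠i} q_j.
First-order condition: 249 − 14q_i − 5Σ_{j≠i} q_j = 0.
Imposing symmetry (q_j = q for all j) turns Σ_{j≠i} q_j into 2q, so 249 = 24q and q = 10.375.

10.375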